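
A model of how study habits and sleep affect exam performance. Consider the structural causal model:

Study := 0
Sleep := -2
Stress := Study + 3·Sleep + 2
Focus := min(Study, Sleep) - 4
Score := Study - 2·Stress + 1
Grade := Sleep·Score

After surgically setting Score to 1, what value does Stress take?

-4

do(Score=1) replaces the equation Score := Study - 2·Stress + 1 with the constant Score = 1.
Stress is not downstream of the intervention, so its value is determined by the original equations.
Stress = Study + 3·Sleep + 2  [with Study=0, Sleep=-2]  = -4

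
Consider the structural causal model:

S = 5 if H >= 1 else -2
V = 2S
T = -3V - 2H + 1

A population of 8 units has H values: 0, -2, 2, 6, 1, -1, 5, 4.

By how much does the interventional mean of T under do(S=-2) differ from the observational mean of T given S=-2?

The intervention sets S=-2 in all 8 units regardless of H. Recomputing T per unit gives 13, 17, 9, 1, 11, 15, 3, 5; average 9.25.
Observing S=-2 restricts to units where S's equation naturally yields -2: H ∈ {0, -2, -1}. In that subpopulation T = 13, 17, 15, mean 15.
Difference = 9.25 − 15 = -5.75.

-5.75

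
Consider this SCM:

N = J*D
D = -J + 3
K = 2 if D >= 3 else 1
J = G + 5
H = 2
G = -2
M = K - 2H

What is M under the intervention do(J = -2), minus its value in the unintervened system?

The intervention breaks the incoming arrows to J: J = G + 5 no longer applies, and J = -2.
D = -J + 3  [with J=-2]  = 5
K = 2 if D >= 3 else 1  [with D=5]  = 2
M = K - 2H  [with K=2, H=2]  = -2
Without intervention: J = G + 5  [with G=-2]  = 3; D = -J + 3  [with J=3]  = 0; K = 2 if D >= 3 else 1  [with D=0]  = 1; M = K - 2H  [with K=1, H=2]  = -3.
Change = -2 − (-3) = 1.

1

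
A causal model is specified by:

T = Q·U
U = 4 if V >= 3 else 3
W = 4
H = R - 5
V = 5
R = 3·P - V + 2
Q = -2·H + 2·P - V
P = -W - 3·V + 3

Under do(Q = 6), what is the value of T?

do(Q=6) replaces the equation Q = -2·H + 2·P - V with the constant Q = 6.
U = 4 if V >= 3 else 3  [with V=5]  = 4
T = Q·U  [with Q=6, U=4]  = 24

24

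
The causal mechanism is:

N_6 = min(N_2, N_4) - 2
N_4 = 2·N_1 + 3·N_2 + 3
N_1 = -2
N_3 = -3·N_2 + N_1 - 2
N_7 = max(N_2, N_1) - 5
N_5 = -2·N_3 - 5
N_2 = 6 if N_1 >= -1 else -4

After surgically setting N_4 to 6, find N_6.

-6

Under do(N_4=6), the mechanism N_4 = 2·N_1 + 3·N_2 + 3 is discarded; N_4 is fixed at 6.
N_2 = 6 if N_1 >= -1 else -4  [with N_1=-2]  = -4
N_6 = min(N_2, N_4) - 2  [with N_2=-4, N_4=6]  = -6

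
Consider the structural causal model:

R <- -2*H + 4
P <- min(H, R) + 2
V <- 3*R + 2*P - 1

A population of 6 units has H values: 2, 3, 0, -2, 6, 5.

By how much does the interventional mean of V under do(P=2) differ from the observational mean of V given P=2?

do(P=2) breaks P's dependence on H. With P=2 fixed, V across the units is 3, -3, 15, 27, -21, -15, mean 1.
Conditioning on P=2 selects the 2 unit(s) with H ∈ {2, 0}. Their V values: 3, 15. Mean = 9.
Difference = 1 − 9 = -8.

-8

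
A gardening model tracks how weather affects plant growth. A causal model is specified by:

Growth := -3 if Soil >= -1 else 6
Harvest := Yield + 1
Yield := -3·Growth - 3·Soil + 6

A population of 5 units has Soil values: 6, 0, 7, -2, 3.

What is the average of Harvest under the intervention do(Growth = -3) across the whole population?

7.6

do(Growth=-3) breaks Growth's dependence on Soil. With Growth=-3 fixed, Harvest across the units is -2, 16, -5, 22, 7, mean 7.6.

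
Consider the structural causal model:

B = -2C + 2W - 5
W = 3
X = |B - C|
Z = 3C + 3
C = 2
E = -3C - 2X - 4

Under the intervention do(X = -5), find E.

0

Intervening sets X = -5 and removes its equation (X = |B - C|).
E = -3C - 2X - 4  [with C=2, X=-5]  = 0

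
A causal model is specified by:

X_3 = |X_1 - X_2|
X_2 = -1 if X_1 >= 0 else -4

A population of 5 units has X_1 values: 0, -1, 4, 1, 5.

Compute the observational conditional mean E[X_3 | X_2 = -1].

Observing X_2=-1 restricts to units where X_2's equation naturally yields -1: X_1 ∈ {0, 4, 1, 5}. In that subpopulation X_3 = 1, 5, 2, 6, mean 3.5.

3.5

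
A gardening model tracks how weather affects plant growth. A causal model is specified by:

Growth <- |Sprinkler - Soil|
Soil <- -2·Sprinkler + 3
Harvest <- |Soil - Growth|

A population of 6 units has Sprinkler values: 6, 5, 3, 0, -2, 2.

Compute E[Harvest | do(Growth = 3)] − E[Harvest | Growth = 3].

The intervention sets Growth=3 in all 6 units regardless of Sprinkler. Recomputing Harvest per unit gives 12, 10, 6, 0, 4, 4; average 6.
E[Harvest|Growth=3] averages over only the 2 units with Growth=3 (Sprinkler = 0, 2): Harvest = 0, 4, mean 2.
Difference = 6 − 2 = 4.

4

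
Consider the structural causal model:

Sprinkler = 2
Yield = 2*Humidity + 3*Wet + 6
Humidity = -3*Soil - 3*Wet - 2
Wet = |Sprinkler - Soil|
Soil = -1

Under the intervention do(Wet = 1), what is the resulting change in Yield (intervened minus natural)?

6

do(Wet=1) replaces the equation Wet = |Sprinkler - Soil| with the constant Wet = 1.
Humidity = -3*Soil - 3*Wet - 2  [with Soil=-1, Wet=1]  = -2
Yield = 2*Humidity + 3*Wet + 6  [with Humidity=-2, Wet=1]  = 5
Without intervention: Wet = |Sprinkler - Soil|  [with Sprinkler=2, Soil=-1]  = 3; Humidity = -3*Soil - 3*Wet - 2  [with Soil=-1, Wet=3]  = -8; Yield = 2*Humidity + 3*Wet + 6  [with Humidity=-8, Wet=3]  = -1.
Change = 5 − (-1) = 6.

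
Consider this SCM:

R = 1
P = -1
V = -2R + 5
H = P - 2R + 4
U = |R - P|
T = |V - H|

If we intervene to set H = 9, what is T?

The intervention breaks the incoming arrows to H: H = P - 2R + 4 no longer applies, and H = 9.
V = -2R + 5  [with R=1]  = 3
T = |V - H|  [with V=3, H=9]  = 6

6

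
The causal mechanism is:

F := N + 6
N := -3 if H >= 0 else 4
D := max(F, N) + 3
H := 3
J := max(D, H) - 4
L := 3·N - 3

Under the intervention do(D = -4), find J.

-1

Under do(D=-4), the mechanism D := max(F, N) + 3 is discarded; D is fixed at -4.
J = max(D, H) - 4  [with D=-4, H=3]  = -1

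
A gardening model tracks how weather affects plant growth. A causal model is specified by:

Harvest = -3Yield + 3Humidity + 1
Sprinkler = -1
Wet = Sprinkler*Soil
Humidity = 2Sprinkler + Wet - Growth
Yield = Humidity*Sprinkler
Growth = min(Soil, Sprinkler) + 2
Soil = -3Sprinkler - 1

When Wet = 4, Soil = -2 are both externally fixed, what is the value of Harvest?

13

The joint intervention fixes Wet = 4, Soil = -2, removing each variable's own equation.
Growth = min(Soil, Sprinkler) + 2  [with Soil=-2, Sprinkler=-1]  = 0
Humidity = 2Sprinkler + Wet - Growth  [with Sprinkler=-1, Wet=4, Growth=0]  = 2
Yield = Humidity*Sprinkler  [with Humidity=2, Sprinkler=-1]  = -2
Harvest = -3Yield + 3Humidity + 1  [with Yield=-2, Humidity=2]  = 13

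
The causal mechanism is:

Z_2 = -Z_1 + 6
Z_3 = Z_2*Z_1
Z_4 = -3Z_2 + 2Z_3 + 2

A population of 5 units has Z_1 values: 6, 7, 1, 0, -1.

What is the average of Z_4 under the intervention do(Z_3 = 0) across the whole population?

-8.2

Under do(Z_3=0), Z_3's equation is replaced by Z_3=0 for every unit. Per-unit Z_4: 2, 5, -13, -16, -19. Mean = -8.2.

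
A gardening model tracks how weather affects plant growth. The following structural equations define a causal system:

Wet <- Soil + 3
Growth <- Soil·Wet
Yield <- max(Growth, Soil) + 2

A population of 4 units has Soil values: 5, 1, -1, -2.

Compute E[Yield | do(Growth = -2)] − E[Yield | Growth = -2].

2.25

The intervention sets Growth=-2 in all 4 units regardless of Soil. Recomputing Yield per unit gives 7, 3, 1, 0; average 2.75.
Observing Growth=-2 restricts to units where Growth's equation naturally yields -2: Soil ∈ {-1, -2}. In that subpopulation Yield = 1, 0, mean 0.5.
Difference = 2.75 − 0.5 = 2.25.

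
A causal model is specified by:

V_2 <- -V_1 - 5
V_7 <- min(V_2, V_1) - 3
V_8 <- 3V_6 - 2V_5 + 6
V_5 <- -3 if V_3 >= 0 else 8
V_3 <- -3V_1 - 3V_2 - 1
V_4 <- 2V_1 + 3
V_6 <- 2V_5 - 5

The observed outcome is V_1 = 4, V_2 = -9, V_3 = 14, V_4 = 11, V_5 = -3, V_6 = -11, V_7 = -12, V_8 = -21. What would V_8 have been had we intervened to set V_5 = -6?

-33

do(V_5=-6) replaces the equation V_5 <- -3 if V_3 >= 0 else 8 with the constant V_5 = -6.
V_6 = 2V_5 - 5  [with V_5=-6]  = -17
V_8 = 3V_6 - 2V_5 + 6  [with V_6=-17, V_5=-6]  = -33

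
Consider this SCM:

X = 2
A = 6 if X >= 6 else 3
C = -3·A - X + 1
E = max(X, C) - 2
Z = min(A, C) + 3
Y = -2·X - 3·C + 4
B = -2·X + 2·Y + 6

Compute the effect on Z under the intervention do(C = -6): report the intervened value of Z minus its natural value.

4

do(C=-6) replaces the equation C = -3·A - X + 1 with the constant C = -6.
A = 6 if X >= 6 else 3  [with X=2]  = 3
Z = min(A, C) + 3  [with A=3, C=-6]  = -3
Without intervention: A = 6 if X >= 6 else 3  [with X=2]  = 3; C = -3·A - X + 1  [with A=3, X=2]  = -10; Z = min(A, C) + 3  [with A=3, C=-10]  = -7.
Change = -3 − (-7) = 4.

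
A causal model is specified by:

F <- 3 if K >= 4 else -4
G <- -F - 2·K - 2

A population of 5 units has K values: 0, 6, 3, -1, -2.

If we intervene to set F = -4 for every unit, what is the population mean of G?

Under do(F=-4), F's equation is replaced by F=-4 for every unit. Per-unit G: 2, -10, -4, 4, 6. Mean = -0.4.

-0.4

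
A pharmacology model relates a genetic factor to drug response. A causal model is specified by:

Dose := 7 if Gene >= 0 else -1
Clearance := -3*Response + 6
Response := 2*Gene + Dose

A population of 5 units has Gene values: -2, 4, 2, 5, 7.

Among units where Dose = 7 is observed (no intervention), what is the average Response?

Observing Dose=7 restricts to units where Dose's equation naturally yields 7: Gene ∈ {4, 2, 5, 7}. In that subpopulation Response = 15, 11, 17, 21, mean 16.

16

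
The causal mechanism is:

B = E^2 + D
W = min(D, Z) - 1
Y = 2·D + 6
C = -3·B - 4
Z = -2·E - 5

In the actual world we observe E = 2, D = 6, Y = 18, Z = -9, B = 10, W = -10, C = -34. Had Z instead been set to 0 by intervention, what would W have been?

Under do(Z=0), the mechanism Z = -2·E - 5 is discarded; Z is fixed at 0.
W = min(D, Z) - 1  [with D=6, Z=0]  = -1

-1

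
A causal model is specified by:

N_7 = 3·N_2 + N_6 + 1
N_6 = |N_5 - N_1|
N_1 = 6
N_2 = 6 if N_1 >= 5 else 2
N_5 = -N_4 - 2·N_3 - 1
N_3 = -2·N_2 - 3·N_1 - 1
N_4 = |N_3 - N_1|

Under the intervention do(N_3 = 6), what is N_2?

Under do(N_3=6), the mechanism N_3 = -2·N_2 - 3·N_1 - 1 is discarded; N_3 is fixed at 6.
Since N_2 is not a descendant of the intervened variable, it is unaffected.
N_2 = 6 if N_1 >= 5 else 2  [with N_1=6]  = 6

6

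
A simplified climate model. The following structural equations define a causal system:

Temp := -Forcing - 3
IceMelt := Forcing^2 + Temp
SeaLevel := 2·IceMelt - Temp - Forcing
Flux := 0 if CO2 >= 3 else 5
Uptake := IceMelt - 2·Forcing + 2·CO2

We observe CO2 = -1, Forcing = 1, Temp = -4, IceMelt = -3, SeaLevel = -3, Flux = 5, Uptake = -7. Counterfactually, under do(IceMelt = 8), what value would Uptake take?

The intervention breaks the incoming arrows to IceMelt: IceMelt := Forcing^2 + Temp no longer applies, and IceMelt = 8.
Uptake = IceMelt - 2·Forcing + 2·CO2  [with IceMelt=8, Forcing=1, CO2=-1]  = 4

4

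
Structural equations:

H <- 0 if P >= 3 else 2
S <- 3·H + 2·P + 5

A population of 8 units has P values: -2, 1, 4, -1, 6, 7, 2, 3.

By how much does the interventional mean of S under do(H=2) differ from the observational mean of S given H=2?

5

Every unit gets H=2 under the intervention. S values become 7, 13, 19, 9, 23, 25, 15, 17; E[S|do(H=2)] = 16.
Observing H=2 restricts to units where H's equation naturally yields 2: P ∈ {-2, 1, -1, 2}. In that subpopulation S = 7, 13, 9, 15, mean 11.
Difference = 16 − 11 = 5.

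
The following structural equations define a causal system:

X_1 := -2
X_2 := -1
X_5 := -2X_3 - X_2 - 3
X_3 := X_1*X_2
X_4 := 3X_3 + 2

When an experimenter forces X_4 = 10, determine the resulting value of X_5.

-6

Intervening sets X_4 = 10 and removes its equation (X_4 := 3X_3 + 2).
No directed path runs from X_4 to X_5, so X_5 keeps its natural value.
X_3 = X_1*X_2  [with X_1=-2, X_2=-1]  = 2
X_5 = -2X_3 - X_2 - 3  [with X_3=2, X_2=-1]  = -6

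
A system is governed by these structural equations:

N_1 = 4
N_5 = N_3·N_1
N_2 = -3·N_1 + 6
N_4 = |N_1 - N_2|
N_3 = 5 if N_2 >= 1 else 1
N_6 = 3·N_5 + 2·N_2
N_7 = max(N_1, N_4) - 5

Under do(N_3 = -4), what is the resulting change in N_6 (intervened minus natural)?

-60

The intervention breaks the incoming arrows to N_3: N_3 = 5 if N_2 >= 1 else 1 no longer applies, and N_3 = -4.
N_2 = -3·N_1 + 6  [with N_1=4]  = -6
N_5 = N_3·N_1  [with N_3=-4, N_1=4]  = -16
N_6 = 3·N_5 + 2·N_2  [with N_5=-16, N_2=-6]  = -60
Without intervention: N_2 = -3·N_1 + 6  [with N_1=4]  = -6; N_3 = 5 if N_2 >= 1 else 1  [with N_2=-6]  = 1; N_5 = N_3·N_1  [with N_3=1, N_1=4]  = 4; N_6 = 3·N_5 + 2·N_2  [with N_5=4, N_2=-6]  = 0.
Change = -60 − 0 = -60.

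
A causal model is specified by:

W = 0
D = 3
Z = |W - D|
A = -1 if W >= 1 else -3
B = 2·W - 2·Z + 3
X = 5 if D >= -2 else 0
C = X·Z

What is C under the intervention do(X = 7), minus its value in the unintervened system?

6

Intervening sets X = 7 and removes its equation (X = 5 if D >= -2 else 0).
Z = |W - D|  [with W=0, D=3]  = 3
C = X·Z  [with X=7, Z=3]  = 21
Without intervention: Z = |W - D|  [with W=0, D=3]  = 3; X = 5 if D >= -2 else 0  [with D=3]  = 5; C = X·Z  [with X=5, Z=3]  = 15.
Change = 21 − 15 = 6.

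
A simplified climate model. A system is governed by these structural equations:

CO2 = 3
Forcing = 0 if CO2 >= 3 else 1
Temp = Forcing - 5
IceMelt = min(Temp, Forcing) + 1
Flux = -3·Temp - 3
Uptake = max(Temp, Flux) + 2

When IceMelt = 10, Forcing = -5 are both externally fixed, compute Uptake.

The joint intervention fixes IceMelt = 10, Forcing = -5, removing each variable's own equation.
Temp = Forcing - 5  [with Forcing=-5]  = -10
Flux = -3·Temp - 3  [with Temp=-10]  = 27
Uptake = max(Temp, Flux) + 2  [with Temp=-10, Flux=27]  = 29

29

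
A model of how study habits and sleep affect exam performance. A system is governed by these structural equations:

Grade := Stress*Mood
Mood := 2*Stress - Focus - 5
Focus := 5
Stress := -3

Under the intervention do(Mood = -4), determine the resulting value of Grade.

12

The intervention breaks the incoming arrows to Mood: Mood := 2*Stress - Focus - 5 no longer applies, and Mood = -4.
Grade = Stress*Mood  [with Stress=-3, Mood=-4]  = 12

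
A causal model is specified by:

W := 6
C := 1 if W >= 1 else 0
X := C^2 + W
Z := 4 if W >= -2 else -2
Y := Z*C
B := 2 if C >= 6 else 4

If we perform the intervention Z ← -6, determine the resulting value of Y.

-6

Intervening sets Z = -6 and removes its equation (Z := 4 if W >= -2 else -2).
C = 1 if W >= 1 else 0  [with W=6]  = 1
Y = Z*C  [with Z=-6, C=1]  = -6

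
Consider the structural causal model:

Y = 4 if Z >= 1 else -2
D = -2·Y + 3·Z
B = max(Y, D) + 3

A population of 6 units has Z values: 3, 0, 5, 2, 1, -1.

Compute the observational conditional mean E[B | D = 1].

Conditioning on D=1 selects the 2 unit(s) with Z ∈ {3, -1}. Their B values: 7, 4. Mean = 5.5.

5.5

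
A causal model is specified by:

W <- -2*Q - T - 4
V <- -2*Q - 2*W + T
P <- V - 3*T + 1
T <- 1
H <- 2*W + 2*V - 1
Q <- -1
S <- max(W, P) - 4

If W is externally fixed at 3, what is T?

1

Under do(W=3), the mechanism W <- -2*Q - T - 4 is discarded; W is fixed at 3.
Since T is not a descendant of the intervened variable, it is unaffected.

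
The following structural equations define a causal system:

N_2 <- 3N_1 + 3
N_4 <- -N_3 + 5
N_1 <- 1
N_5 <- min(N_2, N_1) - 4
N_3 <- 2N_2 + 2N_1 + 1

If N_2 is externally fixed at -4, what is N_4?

Under do(N_2=-4), the mechanism N_2 <- 3N_1 + 3 is discarded; N_2 is fixed at -4.
N_3 = 2N_2 + 2N_1 + 1  [with N_2=-4, N_1=1]  = -5
N_4 = -N_3 + 5  [with N_3=-5]  = 10

10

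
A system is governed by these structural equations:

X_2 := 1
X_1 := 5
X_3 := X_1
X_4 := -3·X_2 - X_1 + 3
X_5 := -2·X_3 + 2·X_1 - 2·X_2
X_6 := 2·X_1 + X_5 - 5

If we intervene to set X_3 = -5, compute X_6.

23

The intervention breaks the incoming arrows to X_3: X_3 := X_1 no longer applies, and X_3 = -5.
X_5 = -2·X_3 + 2·X_1 - 2·X_2  [with X_3=-5, X_1=5, X_2=1]  = 18
X_6 = 2·X_1 + X_5 - 5  [with X_1=5, X_5=18]  = 23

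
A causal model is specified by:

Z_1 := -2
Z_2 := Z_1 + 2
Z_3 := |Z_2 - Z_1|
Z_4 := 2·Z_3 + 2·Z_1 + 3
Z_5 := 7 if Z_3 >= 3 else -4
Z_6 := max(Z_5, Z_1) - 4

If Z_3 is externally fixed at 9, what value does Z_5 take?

7

do(Z_3=9) replaces the equation Z_3 := |Z_2 - Z_1| with the constant Z_3 = 9.
Z_5 = 7 if Z_3 >= 3 else -4  [with Z_3=9]  = 7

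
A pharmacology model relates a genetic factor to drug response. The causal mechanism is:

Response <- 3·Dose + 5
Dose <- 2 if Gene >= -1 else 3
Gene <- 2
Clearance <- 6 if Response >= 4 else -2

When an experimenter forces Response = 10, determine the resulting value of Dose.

Under do(Response=10), the mechanism Response <- 3·Dose + 5 is discarded; Response is fixed at 10.
Since Dose is not a descendant of the intervened variable, it is unaffected.
Dose = 2 if Gene >= -1 else 3  [with Gene=2]  = 2

2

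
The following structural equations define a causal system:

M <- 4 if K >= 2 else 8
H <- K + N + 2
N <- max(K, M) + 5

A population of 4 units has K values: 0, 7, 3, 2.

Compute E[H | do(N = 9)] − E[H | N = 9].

do(N=9) breaks N's dependence on K. With N=9 fixed, H across the units is 11, 18, 14, 13, mean 14.
Observing N=9 restricts to units where N's equation naturally yields 9: K ∈ {3, 2}. In that subpopulation H = 14, 13, mean 13.5.
Difference = 14 − 13.5 = 0.5.

0.5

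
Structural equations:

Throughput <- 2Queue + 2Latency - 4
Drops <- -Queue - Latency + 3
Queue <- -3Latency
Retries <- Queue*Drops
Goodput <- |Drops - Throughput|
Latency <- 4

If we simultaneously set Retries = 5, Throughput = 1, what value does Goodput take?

10

The joint intervention fixes Retries = 5, Throughput = 1, removing each variable's own equation.
Queue = -3Latency  [with Latency=4]  = -12
Drops = -Queue - Latency + 3  [with Queue=-12, Latency=4]  = 11
Goodput = |Drops - Throughput|  [with Drops=11, Throughput=1]  = 10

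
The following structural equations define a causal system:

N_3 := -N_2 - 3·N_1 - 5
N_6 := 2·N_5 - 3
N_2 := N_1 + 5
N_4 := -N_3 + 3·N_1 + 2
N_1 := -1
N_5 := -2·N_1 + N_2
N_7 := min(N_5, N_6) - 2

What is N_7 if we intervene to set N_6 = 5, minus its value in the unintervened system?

Intervening sets N_6 = 5 and removes its equation (N_6 := 2·N_5 - 3).
N_2 = N_1 + 5  [with N_1=-1]  = 4
N_5 = -2·N_1 + N_2  [with N_1=-1, N_2=4]  = 6
N_7 = min(N_5, N_6) - 2  [with N_5=6, N_6=5]  = 3
Without intervention: N_2 = N_1 + 5  [with N_1=-1]  = 4; N_5 = -2·N_1 + N_2  [with N_1=-1, N_2=4]  = 6; N_6 = 2·N_5 - 3  [with N_5=6]  = 9; N_7 = min(N_5, N_6) - 2  [with N_5=6, N_6=9]  = 4.
Change = 3 − 4 = -1.

-1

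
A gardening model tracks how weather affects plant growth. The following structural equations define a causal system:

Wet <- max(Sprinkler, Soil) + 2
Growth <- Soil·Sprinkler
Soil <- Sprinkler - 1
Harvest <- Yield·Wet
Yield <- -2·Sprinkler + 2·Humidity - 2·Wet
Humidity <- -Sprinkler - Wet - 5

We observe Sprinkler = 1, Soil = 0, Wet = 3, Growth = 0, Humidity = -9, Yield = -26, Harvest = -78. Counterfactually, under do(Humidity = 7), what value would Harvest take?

Under do(Humidity=7), the mechanism Humidity <- -Sprinkler - Wet - 5 is discarded; Humidity is fixed at 7.
Soil = Sprinkler - 1  [with Sprinkler=1]  = 0
Wet = max(Sprinkler, Soil) + 2  [with Sprinkler=1, Soil=0]  = 3
Yield = -2·Sprinkler + 2·Humidity - 2·Wet  [with Sprinkler=1, Humidity=7, Wet=3]  = 6
Harvest = Yield·Wet  [with Yield=6, Wet=3]  = 18

18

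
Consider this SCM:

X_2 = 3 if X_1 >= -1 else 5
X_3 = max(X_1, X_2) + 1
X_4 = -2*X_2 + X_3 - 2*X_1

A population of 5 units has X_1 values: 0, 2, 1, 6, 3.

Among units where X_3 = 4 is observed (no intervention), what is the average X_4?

Observing X_3=4 restricts to units where X_3's equation naturally yields 4: X_1 ∈ {0, 2, 1, 3}. In that subpopulation X_4 = -2, -6, -4, -8, mean -5.

-5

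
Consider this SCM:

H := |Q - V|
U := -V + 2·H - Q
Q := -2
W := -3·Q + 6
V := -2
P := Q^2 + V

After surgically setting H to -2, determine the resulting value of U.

do(H=-2) replaces the equation H := |Q - V| with the constant H = -2.
U = -V + 2·H - Q  [with V=-2, H=-2, Q=-2]  = 0

0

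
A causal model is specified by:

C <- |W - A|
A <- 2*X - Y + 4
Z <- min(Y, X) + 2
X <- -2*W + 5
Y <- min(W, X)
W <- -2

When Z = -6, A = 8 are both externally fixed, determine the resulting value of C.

10

Setting Z = -6, A = 8 by intervention discards those variables' equations.
C = |W - A|  [with W=-2, A=8]  = 10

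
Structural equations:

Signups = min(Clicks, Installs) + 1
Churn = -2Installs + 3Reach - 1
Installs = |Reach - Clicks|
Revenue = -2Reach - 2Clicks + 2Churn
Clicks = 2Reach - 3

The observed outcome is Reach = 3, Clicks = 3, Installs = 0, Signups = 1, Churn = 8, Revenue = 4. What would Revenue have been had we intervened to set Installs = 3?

The intervention breaks the incoming arrows to Installs: Installs = |Reach - Clicks| no longer applies, and Installs = 3.
Clicks = 2Reach - 3  [with Reach=3]  = 3
Churn = -2Installs + 3Reach - 1  [with Installs=3, Reach=3]  = 2
Revenue = -2Reach - 2Clicks + 2Churn  [with Reach=3, Clicks=3, Churn=2]  = -8

-8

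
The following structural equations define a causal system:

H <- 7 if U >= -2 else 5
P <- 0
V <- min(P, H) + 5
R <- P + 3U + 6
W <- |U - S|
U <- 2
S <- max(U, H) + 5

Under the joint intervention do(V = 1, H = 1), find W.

5

The joint intervention fixes V = 1, H = 1, removing each variable's own equation.
S = max(U, H) + 5  [with U=2, H=1]  = 7
W = |U - S|  [with U=2, S=7]  = 5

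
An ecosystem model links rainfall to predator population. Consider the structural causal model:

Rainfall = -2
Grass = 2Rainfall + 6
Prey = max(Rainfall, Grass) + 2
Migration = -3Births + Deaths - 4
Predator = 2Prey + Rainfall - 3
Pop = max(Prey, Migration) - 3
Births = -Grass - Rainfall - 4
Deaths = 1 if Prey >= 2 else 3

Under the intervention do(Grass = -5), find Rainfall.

Under do(Grass=-5), the mechanism Grass = 2Rainfall + 6 is discarded; Grass is fixed at -5.
Rainfall is not downstream of the intervention, so its value is determined by the original equations.

-2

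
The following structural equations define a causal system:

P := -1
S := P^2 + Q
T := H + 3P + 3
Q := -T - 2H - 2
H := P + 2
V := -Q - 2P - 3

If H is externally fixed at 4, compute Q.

-14

Under do(H=4), the mechanism H := P + 2 is discarded; H is fixed at 4.
T = H + 3P + 3  [with H=4, P=-1]  = 4
Q = -T - 2H - 2  [with T=4, H=4]  = -14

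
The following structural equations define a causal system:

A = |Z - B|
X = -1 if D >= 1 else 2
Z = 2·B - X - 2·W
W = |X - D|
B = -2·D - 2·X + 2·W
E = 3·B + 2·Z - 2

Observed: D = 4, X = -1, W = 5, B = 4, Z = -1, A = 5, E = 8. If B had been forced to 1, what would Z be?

-7

Intervening sets B = 1 and removes its equation (B = -2·D - 2·X + 2·W).
X = -1 if D >= 1 else 2  [with D=4]  = -1
W = |X - D|  [with X=-1, D=4]  = 5
Z = 2·B - X - 2·W  [with B=1, X=-1, W=5]  = -7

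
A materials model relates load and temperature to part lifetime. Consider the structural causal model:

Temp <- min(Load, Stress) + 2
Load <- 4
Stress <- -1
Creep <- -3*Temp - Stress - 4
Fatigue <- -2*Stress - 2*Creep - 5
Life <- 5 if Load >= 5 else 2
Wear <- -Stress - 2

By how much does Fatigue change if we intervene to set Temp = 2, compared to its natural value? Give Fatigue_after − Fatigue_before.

6

The intervention breaks the incoming arrows to Temp: Temp <- min(Load, Stress) + 2 no longer applies, and Temp = 2.
Creep = -3*Temp - Stress - 4  [with Temp=2, Stress=-1]  = -9
Fatigue = -2*Stress - 2*Creep - 5  [with Stress=-1, Creep=-9]  = 15
Without intervention: Temp = min(Load, Stress) + 2  [with Load=4, Stress=-1]  = 1; Creep = -3*Temp - Stress - 4  [with Temp=1, Stress=-1]  = -6; Fatigue = -2*Stress - 2*Creep - 5  [with Stress=-1, Creep=-6]  = 9.
Change = 15 − 9 = 6.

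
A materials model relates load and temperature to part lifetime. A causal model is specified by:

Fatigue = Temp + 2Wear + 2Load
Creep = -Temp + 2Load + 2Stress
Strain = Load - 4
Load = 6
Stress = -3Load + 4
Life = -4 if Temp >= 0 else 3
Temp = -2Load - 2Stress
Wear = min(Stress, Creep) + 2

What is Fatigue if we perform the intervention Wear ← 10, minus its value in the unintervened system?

Intervening sets Wear = 10 and removes its equation (Wear = min(Stress, Creep) + 2).
Stress = -3Load + 4  [with Load=6]  = -14
Temp = -2Load - 2Stress  [with Load=6, Stress=-14]  = 16
Fatigue = Temp + 2Wear + 2Load  [with Temp=16, Wear=10, Load=6]  = 48
Without intervention: Stress = -3Load + 4  [with Load=6]  = -14; Temp = -2Load - 2Stress  [with Load=6, Stress=-14]  = 16; Creep = -Temp + 2Load + 2Stress  [with Temp=16, Load=6, Stress=-14]  = -32; Wear = min(Stress, Creep) + 2  [with Stress=-14, Creep=-32]  = -30; Fatigue = Temp + 2Wear + 2Load  [with Temp=16, Wear=-30, Load=6]  = -32.
Change = 48 − (-32) = 80.

80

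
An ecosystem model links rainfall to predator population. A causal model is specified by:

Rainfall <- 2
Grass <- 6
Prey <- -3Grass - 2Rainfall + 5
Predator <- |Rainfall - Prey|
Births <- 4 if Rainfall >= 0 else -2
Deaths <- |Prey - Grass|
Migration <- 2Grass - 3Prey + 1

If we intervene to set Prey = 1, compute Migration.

10

The intervention breaks the incoming arrows to Prey: Prey <- -3Grass - 2Rainfall + 5 no longer applies, and Prey = 1.
Migration = 2Grass - 3Prey + 1  [with Grass=6, Prey=1]  = 10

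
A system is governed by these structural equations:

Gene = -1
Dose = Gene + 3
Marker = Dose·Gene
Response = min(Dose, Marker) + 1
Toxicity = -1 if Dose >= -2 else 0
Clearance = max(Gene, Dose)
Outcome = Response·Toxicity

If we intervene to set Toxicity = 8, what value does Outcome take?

Under do(Toxicity=8), the mechanism Toxicity = -1 if Dose >= -2 else 0 is discarded; Toxicity is fixed at 8.
Dose = Gene + 3  [with Gene=-1]  = 2
Marker = Dose·Gene  [with Dose=2, Gene=-1]  = -2
Response = min(Dose, Marker) + 1  [with Dose=2, Marker=-2]  = -1
Outcome = Response·Toxicity  [with Response=-1, Toxicity=8]  = -8

-8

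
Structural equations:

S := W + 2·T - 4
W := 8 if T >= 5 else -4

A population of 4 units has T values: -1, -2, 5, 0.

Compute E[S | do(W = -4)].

Every unit gets W=-4 under the intervention. S values become -10, -12, 2, -8; E[S|do(W=-4)] = -7.

-7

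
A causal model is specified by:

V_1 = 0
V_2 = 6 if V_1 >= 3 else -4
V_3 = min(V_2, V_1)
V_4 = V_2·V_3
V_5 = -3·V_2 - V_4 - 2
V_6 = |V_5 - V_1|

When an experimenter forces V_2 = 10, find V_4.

Under do(V_2=10), the mechanism V_2 = 6 if V_1 >= 3 else -4 is discarded; V_2 is fixed at 10.
V_3 = min(V_2, V_1)  [with V_2=10, V_1=0]  = 0
V_4 = V_2·V_3  [with V_2=10, V_3=0]  = 0

0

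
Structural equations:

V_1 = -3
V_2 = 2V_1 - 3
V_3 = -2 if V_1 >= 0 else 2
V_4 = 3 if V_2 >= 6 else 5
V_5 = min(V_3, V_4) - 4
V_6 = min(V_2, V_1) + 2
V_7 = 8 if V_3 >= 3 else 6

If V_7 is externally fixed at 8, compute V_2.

-9

Under do(V_7=8), the mechanism V_7 = 8 if V_3 >= 3 else 6 is discarded; V_7 is fixed at 8.
V_2 is not downstream of the intervention, so its value is determined by the original equations.
V_2 = 2V_1 - 3  [with V_1=-3]  = -9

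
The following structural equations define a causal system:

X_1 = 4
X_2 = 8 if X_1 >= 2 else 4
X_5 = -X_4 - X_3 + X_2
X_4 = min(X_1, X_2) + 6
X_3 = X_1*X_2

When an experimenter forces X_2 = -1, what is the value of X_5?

do(X_2=-1) replaces the equation X_2 = 8 if X_1 >= 2 else 4 with the constant X_2 = -1.
X_3 = X_1*X_2  [with X_1=4, X_2=-1]  = -4
X_4 = min(X_1, X_2) + 6  [with X_1=4, X_2=-1]  = 5
X_5 = -X_4 - X_3 + X_2  [with X_4=5, X_3=-4, X_2=-1]  = -2

-2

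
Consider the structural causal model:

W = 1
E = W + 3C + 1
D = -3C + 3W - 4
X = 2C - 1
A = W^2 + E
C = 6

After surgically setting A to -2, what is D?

do(A=-2) replaces the equation A = W^2 + E with the constant A = -2.
D is not downstream of the intervention, so its value is determined by the original equations.
D = -3C + 3W - 4  [with C=6, W=1]  = -19

-19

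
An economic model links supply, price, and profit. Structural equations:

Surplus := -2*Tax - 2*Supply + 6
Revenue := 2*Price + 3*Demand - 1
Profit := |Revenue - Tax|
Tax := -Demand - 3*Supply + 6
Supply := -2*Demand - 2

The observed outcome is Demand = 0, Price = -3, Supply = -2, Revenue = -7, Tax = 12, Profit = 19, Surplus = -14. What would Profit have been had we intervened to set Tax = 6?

The intervention breaks the incoming arrows to Tax: Tax := -Demand - 3*Supply + 6 no longer applies, and Tax = 6.
Revenue = 2*Price + 3*Demand - 1  [with Price=-3, Demand=0]  = -7
Profit = |Revenue - Tax|  [with Revenue=-7, Tax=6]  = 13

13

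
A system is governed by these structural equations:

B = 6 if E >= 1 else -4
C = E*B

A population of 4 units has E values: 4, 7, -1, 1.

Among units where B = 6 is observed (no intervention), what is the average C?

Observing B=6 restricts to units where B's equation naturally yields 6: E ∈ {4, 7, 1}. In that subpopulation C = 24, 42, 6, mean 24.

24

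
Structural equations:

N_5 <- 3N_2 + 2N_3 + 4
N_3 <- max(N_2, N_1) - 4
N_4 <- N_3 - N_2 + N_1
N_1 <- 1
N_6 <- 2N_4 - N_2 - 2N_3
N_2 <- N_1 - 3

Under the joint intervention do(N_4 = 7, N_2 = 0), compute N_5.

The joint intervention fixes N_4 = 7, N_2 = 0, removing each variable's own equation.
N_3 = max(N_2, N_1) - 4  [with N_2=0, N_1=1]  = -3
N_5 = 3N_2 + 2N_3 + 4  [with N_2=0, N_3=-3]  = -2

-2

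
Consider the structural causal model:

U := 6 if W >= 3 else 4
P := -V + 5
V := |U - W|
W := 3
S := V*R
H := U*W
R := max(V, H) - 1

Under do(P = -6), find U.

6

The intervention breaks the incoming arrows to P: P := -V + 5 no longer applies, and P = -6.
Since U is not a descendant of the intervened variable, it is unaffected.
U = 6 if W >= 3 else 4  [with W=3]  = 6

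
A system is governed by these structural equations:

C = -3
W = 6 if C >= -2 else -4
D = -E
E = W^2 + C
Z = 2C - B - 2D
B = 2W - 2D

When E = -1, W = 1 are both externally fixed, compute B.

Setting E = -1, W = 1 by intervention discards those variables' equations.
D = -E  [with E=-1]  = 1
B = 2W - 2D  [with W=1, D=1]  = 0

0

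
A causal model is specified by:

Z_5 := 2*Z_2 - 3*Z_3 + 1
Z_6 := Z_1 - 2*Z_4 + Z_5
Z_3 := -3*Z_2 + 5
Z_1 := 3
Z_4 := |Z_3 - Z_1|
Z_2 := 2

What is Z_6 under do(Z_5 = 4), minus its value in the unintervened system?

-4

The intervention breaks the incoming arrows to Z_5: Z_5 := 2*Z_2 - 3*Z_3 + 1 no longer applies, and Z_5 = 4.
Z_3 = -3*Z_2 + 5  [with Z_2=2]  = -1
Z_4 = |Z_3 - Z_1|  [with Z_3=-1, Z_1=3]  = 4
Z_6 = Z_1 - 2*Z_4 + Z_5  [with Z_1=3, Z_4=4, Z_5=4]  = -1
Without intervention: Z_3 = -3*Z_2 + 5  [with Z_2=2]  = -1; Z_4 = |Z_3 - Z_1|  [with Z_3=-1, Z_1=3]  = 4; Z_5 = 2*Z_2 - 3*Z_3 + 1  [with Z_2=2, Z_3=-1]  = 8; Z_6 = Z_1 - 2*Z_4 + Z_5  [with Z_1=3, Z_4=4, Z_5=8]  = 3.
Change = -1 − 3 = -4.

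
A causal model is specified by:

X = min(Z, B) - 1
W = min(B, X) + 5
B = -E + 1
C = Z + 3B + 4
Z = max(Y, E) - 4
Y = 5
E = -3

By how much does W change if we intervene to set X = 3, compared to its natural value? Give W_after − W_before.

3

Intervening sets X = 3 and removes its equation (X = min(Z, B) - 1).
B = -E + 1  [with E=-3]  = 4
W = min(B, X) + 5  [with B=4, X=3]  = 8
Without intervention: Z = max(Y, E) - 4  [with Y=5, E=-3]  = 1; B = -E + 1  [with E=-3]  = 4; X = min(Z, B) - 1  [with Z=1, B=4]  = 0; W = min(B, X) + 5  [with B=4, X=0]  = 5.
Change = 8 − 5 = 3.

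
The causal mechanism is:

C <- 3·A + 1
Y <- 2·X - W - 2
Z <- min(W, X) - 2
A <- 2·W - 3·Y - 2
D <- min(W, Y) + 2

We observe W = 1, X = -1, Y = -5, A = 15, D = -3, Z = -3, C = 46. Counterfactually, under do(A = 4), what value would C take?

13

The intervention breaks the incoming arrows to A: A <- 2·W - 3·Y - 2 no longer applies, and A = 4.
C = 3·A + 1  [with A=4]  = 13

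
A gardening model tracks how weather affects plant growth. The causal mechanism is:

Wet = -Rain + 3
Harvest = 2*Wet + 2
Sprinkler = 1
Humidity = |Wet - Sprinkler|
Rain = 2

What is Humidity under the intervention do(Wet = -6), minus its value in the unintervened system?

7

The intervention breaks the incoming arrows to Wet: Wet = -Rain + 3 no longer applies, and Wet = -6.
Humidity = |Wet - Sprinkler|  [with Wet=-6, Sprinkler=1]  = 7
Without intervention: Wet = -Rain + 3  [with Rain=2]  = 1; Humidity = |Wet - Sprinkler|  [with Wet=1, Sprinkler=1]  = 0.
Change = 7 − 0 = 7.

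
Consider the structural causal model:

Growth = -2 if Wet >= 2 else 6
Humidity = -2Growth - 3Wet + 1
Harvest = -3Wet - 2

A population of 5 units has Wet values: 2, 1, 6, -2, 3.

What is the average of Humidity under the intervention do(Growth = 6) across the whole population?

-17

Every unit gets Growth=6 under the intervention. Humidity values become -17, -14, -29, -5, -20; E[Humidity|do(Growth=6)] = -17.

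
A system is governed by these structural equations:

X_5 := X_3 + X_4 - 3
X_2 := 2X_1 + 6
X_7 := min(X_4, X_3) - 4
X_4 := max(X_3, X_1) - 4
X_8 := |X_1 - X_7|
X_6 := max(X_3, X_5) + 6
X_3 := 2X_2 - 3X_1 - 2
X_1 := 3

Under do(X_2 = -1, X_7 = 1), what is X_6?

Under do(X_2 = -1, X_7 = 1), each intervened variable's structural equation is replaced by its fixed value.
X_3 = 2X_2 - 3X_1 - 2  [with X_2=-1, X_1=3]  = -13
X_4 = max(X_3, X_1) - 4  [with X_3=-13, X_1=3]  = -1
X_5 = X_3 + X_4 - 3  [with X_3=-13, X_4=-1]  = -17
X_6 = max(X_3, X_5) + 6  [with X_3=-13, X_5=-17]  = -7

-7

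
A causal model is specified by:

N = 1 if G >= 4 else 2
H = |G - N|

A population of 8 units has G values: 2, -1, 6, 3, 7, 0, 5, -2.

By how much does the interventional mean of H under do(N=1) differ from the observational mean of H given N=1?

Under do(N=1), N's equation is replaced by N=1 for every unit. Per-unit H: 1, 2, 5, 2, 6, 1, 4, 3. Mean = 3.
Conditioning on N=1 selects the 3 unit(s) with G ∈ {6, 7, 5}. Their H values: 5, 6, 4. Mean = 5.
Difference = 3 − 5 = -2.

-2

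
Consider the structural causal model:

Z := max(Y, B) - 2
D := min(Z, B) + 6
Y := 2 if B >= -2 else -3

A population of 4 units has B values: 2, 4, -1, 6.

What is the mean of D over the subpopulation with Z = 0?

5.5

Observing Z=0 restricts to units where Z's equation naturally yields 0: B ∈ {2, -1}. In that subpopulation D = 6, 5, mean 5.5.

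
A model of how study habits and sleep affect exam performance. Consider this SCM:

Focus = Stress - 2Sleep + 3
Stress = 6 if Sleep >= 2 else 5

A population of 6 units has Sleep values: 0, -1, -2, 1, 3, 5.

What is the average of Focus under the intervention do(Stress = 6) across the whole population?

Under do(Stress=6), Stress's equation is replaced by Stress=6 for every unit. Per-unit Focus: 9, 11, 13, 7, 3, -1. Mean = 7.

7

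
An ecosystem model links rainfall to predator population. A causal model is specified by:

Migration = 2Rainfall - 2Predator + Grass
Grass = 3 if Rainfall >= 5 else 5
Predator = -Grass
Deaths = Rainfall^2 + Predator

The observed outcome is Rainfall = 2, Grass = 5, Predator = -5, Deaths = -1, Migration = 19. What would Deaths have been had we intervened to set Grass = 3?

Under do(Grass=3), the mechanism Grass = 3 if Rainfall >= 5 else 5 is discarded; Grass is fixed at 3.
Predator = -Grass  [with Grass=3]  = -3
Deaths = Rainfall^2 + Predator  [with Rainfall=2, Predator=-3]  = 1

1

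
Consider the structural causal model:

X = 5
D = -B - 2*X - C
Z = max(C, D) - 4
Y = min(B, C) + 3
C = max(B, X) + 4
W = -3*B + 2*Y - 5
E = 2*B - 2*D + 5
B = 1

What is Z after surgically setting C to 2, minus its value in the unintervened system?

-7

do(C=2) replaces the equation C = max(B, X) + 4 with the constant C = 2.
D = -B - 2*X - C  [with B=1, X=5, C=2]  = -13
Z = max(C, D) - 4  [with C=2, D=-13]  = -2
Without intervention: C = max(B, X) + 4  [with B=1, X=5]  = 9; D = -B - 2*X - C  [with B=1, X=5, C=9]  = -20; Z = max(C, D) - 4  [with C=9, D=-20]  = 5.
Change = -2 − 5 = -7.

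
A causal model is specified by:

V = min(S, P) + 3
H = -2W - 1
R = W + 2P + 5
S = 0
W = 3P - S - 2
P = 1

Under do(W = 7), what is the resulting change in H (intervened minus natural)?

-12

do(W=7) replaces the equation W = 3P - S - 2 with the constant W = 7.
H = -2W - 1  [with W=7]  = -15
Without intervention: W = 3P - S - 2  [with P=1, S=0]  = 1; H = -2W - 1  [with W=1]  = -3.
Change = -15 − (-3) = -12.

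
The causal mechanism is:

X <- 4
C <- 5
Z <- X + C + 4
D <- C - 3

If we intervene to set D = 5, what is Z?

13

Under do(D=5), the mechanism D <- C - 3 is discarded; D is fixed at 5.
Since Z is not a descendant of the intervened variable, it is unaffected.
Z = X + C + 4  [with X=4, C=5]  = 13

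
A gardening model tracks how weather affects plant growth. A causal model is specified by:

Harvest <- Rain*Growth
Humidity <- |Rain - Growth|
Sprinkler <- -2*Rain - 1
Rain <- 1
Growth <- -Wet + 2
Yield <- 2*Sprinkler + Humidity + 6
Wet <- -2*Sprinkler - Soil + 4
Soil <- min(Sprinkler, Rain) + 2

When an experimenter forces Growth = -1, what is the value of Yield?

2

Under do(Growth=-1), the mechanism Growth <- -Wet + 2 is discarded; Growth is fixed at -1.
Sprinkler = -2*Rain - 1  [with Rain=1]  = -3
Humidity = |Rain - Growth|  [with Rain=1, Growth=-1]  = 2
Yield = 2*Sprinkler + Humidity + 6  [with Sprinkler=-3, Humidity=2]  = 2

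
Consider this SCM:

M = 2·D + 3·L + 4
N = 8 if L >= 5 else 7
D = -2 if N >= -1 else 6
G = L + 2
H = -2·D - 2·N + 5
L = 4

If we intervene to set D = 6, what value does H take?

Under do(D=6), the mechanism D = -2 if N >= -1 else 6 is discarded; D is fixed at 6.
N = 8 if L >= 5 else 7  [with L=4]  = 7
H = -2·D - 2·N + 5  [with D=6, N=7]  = -21

-21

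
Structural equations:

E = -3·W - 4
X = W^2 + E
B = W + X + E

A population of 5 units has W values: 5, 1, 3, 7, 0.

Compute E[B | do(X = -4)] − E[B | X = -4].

-3.4

The intervention sets X=-4 in all 5 units regardless of W. Recomputing B per unit gives -18, -10, -14, -22, -8; average -14.4.
E[B|X=-4] averages over only the 2 units with X=-4 (W = 3, 0): B = -14, -8, mean -11.
Difference = -14.4 − (-11) = -3.4.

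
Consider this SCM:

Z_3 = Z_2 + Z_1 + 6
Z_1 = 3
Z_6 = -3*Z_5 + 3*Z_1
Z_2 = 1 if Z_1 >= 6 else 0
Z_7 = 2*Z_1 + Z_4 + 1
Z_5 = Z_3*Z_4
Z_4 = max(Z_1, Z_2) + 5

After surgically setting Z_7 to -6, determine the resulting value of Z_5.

The intervention breaks the incoming arrows to Z_7: Z_7 = 2*Z_1 + Z_4 + 1 no longer applies, and Z_7 = -6.
Z_5 is not downstream of the intervention, so its value is determined by the original equations.
Z_2 = 1 if Z_1 >= 6 else 0  [with Z_1=3]  = 0
Z_3 = Z_2 + Z_1 + 6  [with Z_2=0, Z_1=3]  = 9
Z_4 = max(Z_1, Z_2) + 5  [with Z_1=3, Z_2=0]  = 8
Z_5 = Z_3*Z_4  [with Z_3=9, Z_4=8]  = 72

72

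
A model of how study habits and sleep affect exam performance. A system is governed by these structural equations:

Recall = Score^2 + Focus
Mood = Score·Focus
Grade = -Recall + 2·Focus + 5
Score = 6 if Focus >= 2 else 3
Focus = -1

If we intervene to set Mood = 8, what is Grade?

do(Mood=8) replaces the equation Mood = Score·Focus with the constant Mood = 8.
Grade is not downstream of the intervention, so its value is determined by the original equations.
Score = 6 if Focus >= 2 else 3  [with Focus=-1]  = 3
Recall = Score^2 + Focus  [with Score=3, Focus=-1]  = 8
Grade = -Recall + 2·Focus + 5  [with Recall=8, Focus=-1]  = -5

-5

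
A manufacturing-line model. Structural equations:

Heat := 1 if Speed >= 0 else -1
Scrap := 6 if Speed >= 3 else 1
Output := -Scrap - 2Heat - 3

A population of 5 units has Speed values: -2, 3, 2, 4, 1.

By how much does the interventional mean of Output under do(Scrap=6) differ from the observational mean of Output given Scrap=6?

0.8

do(Scrap=6) breaks Scrap's dependence on Speed. With Scrap=6 fixed, Output across the units is -7, -11, -11, -11, -11, mean -10.2.
Conditioning on Scrap=6 selects the 2 unit(s) with Speed ∈ {3, 4}. Their Output values: -11, -11. Mean = -11.
Difference = -10.2 − (-11) = 0.8.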